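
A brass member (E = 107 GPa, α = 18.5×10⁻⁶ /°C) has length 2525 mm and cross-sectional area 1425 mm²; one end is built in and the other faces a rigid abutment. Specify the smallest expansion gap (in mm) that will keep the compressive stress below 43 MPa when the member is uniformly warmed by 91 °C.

g ≈ 3.24 mm

With no wall the member would lengthen by αΔT L = 18.5×10⁻⁶ × 91 × 2525 = 4.251 mm.
A stress of 43 MPa corresponds to the wall pushing the member back by σL/E = 43×2525/(107×10³) = 1.015 mm.
The gap must absorb the remainder: g_min = 4.251 − 1.015 = 3.236 mm.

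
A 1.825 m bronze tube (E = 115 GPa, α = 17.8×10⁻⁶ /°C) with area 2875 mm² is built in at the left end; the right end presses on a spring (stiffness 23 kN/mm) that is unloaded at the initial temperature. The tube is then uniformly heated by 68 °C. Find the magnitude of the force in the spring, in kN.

P ≈ 45.1 kN

The unrestrained thermal change is αΔT L = 17.8×10⁻⁶ × 68 × 1825 = 2.209 mm.
Let P be the compressive force at the spring. The tube shortens elastically by PL/(AE) and the spring compresses by P/k; together these equal δ_free.
So P = δ_free / [L/(AE) + 1/k] = 2.209 / [ 1825/(2875×115×10³) + 1/(23×10³) ].
P = 2.209 / 4.9×10⁻⁵ = 45080 N.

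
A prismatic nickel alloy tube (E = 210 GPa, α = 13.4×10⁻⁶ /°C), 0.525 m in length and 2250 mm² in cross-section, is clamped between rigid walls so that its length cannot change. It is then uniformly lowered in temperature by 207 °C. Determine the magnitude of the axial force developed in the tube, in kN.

P ≈ 1310 kN (tensile)

The ends cannot move, so σ = EαΔT = 210×10³ × 13.4×10⁻⁶ × 207 = 582.5 MPa.
Axial force P = σA = 582.5 × 2250 = 1.311×10⁶ N = 1311 kN, tensile.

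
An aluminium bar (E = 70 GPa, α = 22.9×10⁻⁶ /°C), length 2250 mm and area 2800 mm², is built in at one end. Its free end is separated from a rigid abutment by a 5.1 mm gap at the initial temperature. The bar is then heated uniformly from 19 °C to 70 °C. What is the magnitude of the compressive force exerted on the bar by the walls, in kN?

P ≈ 0 kN

If the wall were absent the bar would grow by αΔT L = 22.9×10⁻⁶ × 51 × 2250 = 2.628 mm.
Since δ_free = 2.63 mm is less than the 5.1 mm gap, the bar never touches the wall. No axial force develops.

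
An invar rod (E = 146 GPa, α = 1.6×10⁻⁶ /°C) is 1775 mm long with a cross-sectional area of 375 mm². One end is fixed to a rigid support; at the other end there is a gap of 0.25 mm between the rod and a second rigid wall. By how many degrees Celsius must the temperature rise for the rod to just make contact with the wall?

Contact occurs when the free expansion equals the gap: αΔT L = 0.25 mm.
So ΔT = g/(αL) = 0.25/(1.6×10⁻⁶ × 1775) = 88.03 °C.

ΔT ≈ 88 °C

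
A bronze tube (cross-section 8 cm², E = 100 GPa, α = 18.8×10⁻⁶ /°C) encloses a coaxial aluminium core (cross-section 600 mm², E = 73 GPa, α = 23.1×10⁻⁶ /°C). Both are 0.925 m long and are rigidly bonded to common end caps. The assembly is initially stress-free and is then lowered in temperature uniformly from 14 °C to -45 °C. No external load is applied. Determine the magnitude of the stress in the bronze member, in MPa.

σ ≈ 8.98 MPa (compressive)

The aluminium has the larger α, so on cooling it would change length more than the bronze if both were free. The rigid plates force a common final length, so the aluminium is put into tension and the bronze into compression, with equal and opposite forces P (no external load).
Equating the net (thermal + elastic) strains gives |α₁ − α₂|·ΔT = P·[1/(A₁E₁) + 1/(A₂E₂)].
|α₁ − α₂|·ΔT = 4.3×10⁻⁶ × 59 = 0.0002537.
1/(A₁E₁) + 1/(A₂E₂) = 1/(800×100×10³) + 1/(600×73×10³) = 3.533×10⁻⁸ N⁻¹.
So P = 0.0002537 / 3.533×10⁻⁸ = 7.181 kN.
σ_{bronze} = P/A₁ = 7181/800 = 8.976 MPa, compressive.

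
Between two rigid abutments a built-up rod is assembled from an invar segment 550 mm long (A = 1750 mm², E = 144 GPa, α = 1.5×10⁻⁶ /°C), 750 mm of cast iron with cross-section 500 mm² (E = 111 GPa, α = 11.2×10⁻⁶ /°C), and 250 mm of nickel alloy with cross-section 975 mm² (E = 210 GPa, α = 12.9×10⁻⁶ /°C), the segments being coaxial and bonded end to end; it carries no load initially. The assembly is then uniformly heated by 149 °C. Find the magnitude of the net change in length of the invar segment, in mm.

Free thermal expansion of the whole bar: Σ αᵢΔT Lᵢ = 1.5×10⁻⁶×149×550 + 11.2×10⁻⁶×149×750 + 12.9×10⁻⁶×149×250 = 1.855 mm.
Since the ends are fixed, an axial force P builds up, equal in every segment, with P · Σ Lᵢ/(AᵢEᵢ) = δ_free.
The series flexibility is Σ Lᵢ/(AᵢEᵢ) = 550/(1750×144×10³) + 750/(500×111×10³) + 250/(975×210×10³) = 1.692×10⁻⁵ mm/N.
Hence P = δ_free / Σ(L/AE) = 1.855/1.692×10⁻⁵ = 109.7 kN (compressive).
For the invar segment, free thermal change = 1.5×10⁻⁶×149×550 = 0.1229 mm and elastic change from P = 109700×550/(1750×144×10³) = 0.2393 mm; these oppose, so the net change is 0.116 mm (segment shortens).

|ΔL| ≈ 0.116 mm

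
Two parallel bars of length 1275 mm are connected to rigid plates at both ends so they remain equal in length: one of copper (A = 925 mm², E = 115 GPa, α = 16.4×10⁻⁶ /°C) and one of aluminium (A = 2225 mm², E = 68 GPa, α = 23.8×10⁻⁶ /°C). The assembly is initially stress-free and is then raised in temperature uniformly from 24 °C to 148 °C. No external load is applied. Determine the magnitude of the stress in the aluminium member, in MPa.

σ ≈ 25.8 MPa (compressive)

Equilibrium of a rigid end plate with no external load gives equal and opposite internal forces ±P in the two members. Since α_{aluminium} > α_{copper}, heating drives the aluminium into compression and the copper into tension.
Compatibility of the two members (thermal + elastic change equal): (α₁ − α₂)ΔT = P·[1/(A₁E₁) + 1/(A₂E₂)].
|α₁ − α₂|·ΔT = 7.4×10⁻⁶ × 124 = 0.0009176.
1/(A₁E₁) + 1/(A₂E₂) = 1/(925×115×10³) + 1/(2225×68×10³) = 1.601×10⁻⁸ N⁻¹.
P = 0.0009176 / 1.601×10⁻⁸ = 57310 N = 57.31 kN.
σ_{aluminium} = P/A₂ = 57310/2225 = 25.76 MPa, compressive.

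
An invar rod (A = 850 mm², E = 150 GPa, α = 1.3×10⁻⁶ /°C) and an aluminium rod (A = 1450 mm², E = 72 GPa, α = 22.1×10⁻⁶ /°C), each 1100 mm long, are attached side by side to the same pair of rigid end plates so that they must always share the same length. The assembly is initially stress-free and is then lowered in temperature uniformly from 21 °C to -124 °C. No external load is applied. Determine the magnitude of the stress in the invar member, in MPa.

Equilibrium of a rigid end plate with no external load gives equal and opposite internal forces ±P in the two members. Since α_{aluminium} > α_{invar}, cooling drives the aluminium into tension and the invar into compression.
Equating the net (thermal + elastic) strains gives |α₁ − α₂|·ΔT = P·[1/(A₁E₁) + 1/(A₂E₂)].
|α₁ − α₂|·ΔT = 20.8×10⁻⁶ × 145 = 0.003016.
1/(A₁E₁) + 1/(A₂E₂) = 1/(850×150×10³) + 1/(1450×72×10³) = 1.742×10⁻⁸ N⁻¹.
P = 0.003016 / 1.742×10⁻⁸ = 173100 N = 173.1 kN.
σ_{invar} = P/A₁ = 173100/850 = 203.7 MPa, compressive.

σ ≈ 204 MPa (compressive)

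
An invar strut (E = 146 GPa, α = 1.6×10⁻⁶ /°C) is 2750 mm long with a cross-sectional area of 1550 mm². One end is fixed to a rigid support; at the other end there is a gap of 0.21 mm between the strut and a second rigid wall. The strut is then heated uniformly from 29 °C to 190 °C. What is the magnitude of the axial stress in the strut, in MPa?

σ ≈ 26.5 MPa (compressive)

If the wall were absent the strut would grow by αΔT L = 1.6×10⁻⁶ × 161 × 2750 = 0.7084 mm.
The gap closes (δ_free > 0.21 mm) and the wall then resists a further 0.7084 − 0.21 = 0.4984 mm of expansion.
That suppressed elongation corresponds to σ = E·Δ/L = 146×10³ × 0.4984/2750 = 26.46 MPa.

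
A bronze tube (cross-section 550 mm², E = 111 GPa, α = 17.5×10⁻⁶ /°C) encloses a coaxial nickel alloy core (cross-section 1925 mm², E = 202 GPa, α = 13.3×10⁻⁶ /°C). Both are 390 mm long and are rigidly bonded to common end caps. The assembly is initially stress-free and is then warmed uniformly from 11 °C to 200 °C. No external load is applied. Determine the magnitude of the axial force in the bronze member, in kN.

P ≈ 41.9 kN (compressive in the bronze)

Both members must finish at the same length. With the larger α, the bronze tends to over-expand; the plates restrain it, putting the bronze in compression and the nickel alloy in tension. With no external load the two internal forces are equal and opposite, magnitude P.
Compatibility of the two members (thermal + elastic change equal): (α₁ − α₂)ΔT = P·[1/(A₁E₁) + 1/(A₂E₂)].
|α₁ − α₂|·ΔT = 4.2×10⁻⁶ × 189 = 0.0007938.
1/(A₁E₁) + 1/(A₂E₂) = 1/(550×111×10³) + 1/(1925×202×10³) = 1.895×10⁻⁸ N⁻¹.
So P = 0.0007938 / 1.895×10⁻⁸ = 41.89 kN.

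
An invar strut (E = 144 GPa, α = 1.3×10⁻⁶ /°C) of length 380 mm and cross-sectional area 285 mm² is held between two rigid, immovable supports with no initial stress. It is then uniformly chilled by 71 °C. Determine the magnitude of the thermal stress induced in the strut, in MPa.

With length fixed, the mechanical strain must cancel the thermal strain αΔT = 1.3×10⁻⁶ × 71 = 92.3×10⁻⁶.
The stress required to suppress this strain is σ = Eε = 144×10³ × 92.3×10⁻⁶ = 13.29 MPa, tensile since the strut is trying to contract.

σ ≈ 13.3 MPa (tensile)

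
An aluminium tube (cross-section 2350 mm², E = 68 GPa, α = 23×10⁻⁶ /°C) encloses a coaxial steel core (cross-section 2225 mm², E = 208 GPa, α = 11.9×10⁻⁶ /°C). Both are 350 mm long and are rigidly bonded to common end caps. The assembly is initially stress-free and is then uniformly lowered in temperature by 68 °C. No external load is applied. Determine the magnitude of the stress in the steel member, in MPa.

Equilibrium of a rigid end plate with no external load gives equal and opposite internal forces ±P in the two members. Since α_{aluminium} > α_{steel}, cooling drives the aluminium into tension and the steel into compression.
Equating the net (thermal + elastic) strains gives |α₁ − α₂|·ΔT = P·[1/(A₁E₁) + 1/(A₂E₂)].
|α₁ − α₂|·ΔT = 11.1×10⁻⁶ × 68 = 0.0007548.
1/(A₁E₁) + 1/(A₂E₂) = 1/(2350×68×10³) + 1/(2225×208×10³) = 8.419×10⁻⁹ N⁻¹.
So P = 0.0007548 / 8.419×10⁻⁹ = 89.66 kN.
σ_{steel} = P/A₂ = 89660/2225 = 40.3 MPa, compressive.

σ ≈ 40.3 MPa (compressive)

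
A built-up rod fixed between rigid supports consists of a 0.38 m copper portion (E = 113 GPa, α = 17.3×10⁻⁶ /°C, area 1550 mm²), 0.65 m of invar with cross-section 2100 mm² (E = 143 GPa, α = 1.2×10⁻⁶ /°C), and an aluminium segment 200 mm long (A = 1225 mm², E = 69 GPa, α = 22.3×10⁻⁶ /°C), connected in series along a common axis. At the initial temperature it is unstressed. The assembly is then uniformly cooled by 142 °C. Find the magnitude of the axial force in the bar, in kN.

If the supports were absent, the total length change would be Σ αᵢΔT Lᵢ = 17.3×10⁻⁶×142×380 + 1.2×10⁻⁶×142×650 + 22.3×10⁻⁶×142×200 = 1.678 mm.
The walls prevent any net length change, so an axial force P (same in every segment) develops. Compatibility: P · Σ Lᵢ/(AᵢEᵢ) = δ_free.
Σ Lᵢ/(AᵢEᵢ) = 380/(1550×113×10³) + 650/(2100×143×10³) + 200/(1225×69×10³) = 6.7×10⁻⁶ mm/N.
Hence P = δ_free / Σ(L/AE) = 1.678/6.7×10⁻⁶ = 250.4 kN (tensile).

P ≈ 250 kN (tensile)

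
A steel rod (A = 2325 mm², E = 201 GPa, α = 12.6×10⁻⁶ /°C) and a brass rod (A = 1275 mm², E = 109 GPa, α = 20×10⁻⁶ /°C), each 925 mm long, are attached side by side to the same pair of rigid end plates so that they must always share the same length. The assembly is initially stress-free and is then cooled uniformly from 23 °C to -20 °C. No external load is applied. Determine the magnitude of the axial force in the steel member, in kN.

P ≈ 34.1 kN (compressive in the steel)

Both members must finish at the same length. With the larger α, the brass tends to over-contract; the plates restrain it, putting the brass in tension and the steel in compression. With no external load the two internal forces are equal and opposite, magnitude P.
Setting the final lengths equal and cancelling L: (α₁ − α₂)ΔT = P/(A₁E₁) + P/(A₂E₂).
|α₁ − α₂|·ΔT = 7.4×10⁻⁶ × 43 = 0.0003182.
1/(A₁E₁) + 1/(A₂E₂) = 1/(2325×201×10³) + 1/(1275×109×10³) = 9.335×10⁻⁹ N⁻¹.
P = 0.0003182 / 9.335×10⁻⁹ = 34090 N = 34.09 kN.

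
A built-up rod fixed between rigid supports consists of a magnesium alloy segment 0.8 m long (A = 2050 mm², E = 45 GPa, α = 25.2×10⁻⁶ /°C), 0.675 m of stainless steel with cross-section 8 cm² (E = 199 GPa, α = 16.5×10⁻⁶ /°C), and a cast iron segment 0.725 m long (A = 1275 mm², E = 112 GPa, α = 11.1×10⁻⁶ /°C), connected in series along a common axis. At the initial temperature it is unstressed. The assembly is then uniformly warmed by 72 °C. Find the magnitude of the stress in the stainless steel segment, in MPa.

If the supports were absent, the total length change would be Σ αᵢΔT Lᵢ = 25.2×10⁻⁶×72×800 + 16.5×10⁻⁶×72×675 + 11.1×10⁻⁶×72×725 = 2.833 mm.
The walls prevent any net length change, so an axial force P (same in every segment) develops. Compatibility: P · Σ Lᵢ/(AᵢEᵢ) = δ_free.
Σ Lᵢ/(AᵢEᵢ) = 800/(2050×45×10³) + 675/(800×199×10³) + 725/(1275×112×10³) = 1.799×10⁻⁵ mm/N.
P = 2.833 / 1.799×10⁻⁵ = 157500 N = 157.5 kN, compressive.
σ_{stainless steel} = P / A = 157500 / 800 = 196.8 MPa.

σ ≈ 197 MPa (compressive)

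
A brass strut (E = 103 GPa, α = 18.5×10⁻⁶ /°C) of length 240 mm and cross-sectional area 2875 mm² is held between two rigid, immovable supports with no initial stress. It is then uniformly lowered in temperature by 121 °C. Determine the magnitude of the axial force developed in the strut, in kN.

Full restraint means ε = 0, so the stress is σ = EαΔT = 103×10³ × 18.5×10⁻⁶ × 121 = 230.6 MPa.
P = AEαΔT = 2875 × 103×10³ × 18.5×10⁻⁶ × 121 = 662.9 kN (tensile).

P ≈ 663 kN (tensile)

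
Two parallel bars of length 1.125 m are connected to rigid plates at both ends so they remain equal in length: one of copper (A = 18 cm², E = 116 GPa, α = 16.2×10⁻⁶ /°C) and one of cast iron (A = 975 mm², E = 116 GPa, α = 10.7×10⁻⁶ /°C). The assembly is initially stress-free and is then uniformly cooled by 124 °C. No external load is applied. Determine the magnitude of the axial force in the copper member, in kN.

P ≈ 50 kN (tensile in the copper)

Both members must finish at the same length. With the larger α, the copper tends to over-contract; the plates restrain it, putting the copper in tension and the cast iron in compression. With no external load the two internal forces are equal and opposite, magnitude P.
Equating the net (thermal + elastic) strains gives |α₁ − α₂|·ΔT = P·[1/(A₁E₁) + 1/(A₂E₂)].
|α₁ − α₂|·ΔT = 5.5×10⁻⁶ × 124 = 0.000682.
1/(A₁E₁) + 1/(A₂E₂) = 1/(1800×116×10³) + 1/(975×116×10³) = 1.363×10⁻⁸ N⁻¹.
So P = 0.000682 / 1.363×10⁻⁸ = 50.03 kN.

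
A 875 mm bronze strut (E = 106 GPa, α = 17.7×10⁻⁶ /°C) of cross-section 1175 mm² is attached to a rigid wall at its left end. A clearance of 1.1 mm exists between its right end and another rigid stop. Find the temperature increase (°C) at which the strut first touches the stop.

The gap closes when αΔT L = 1.1 mm, since the strut is still unstressed at that instant.
ΔT = 1.1 / (17.7×10⁻⁶ × 875) = 71.03 °C.

ΔT ≈ 71 °C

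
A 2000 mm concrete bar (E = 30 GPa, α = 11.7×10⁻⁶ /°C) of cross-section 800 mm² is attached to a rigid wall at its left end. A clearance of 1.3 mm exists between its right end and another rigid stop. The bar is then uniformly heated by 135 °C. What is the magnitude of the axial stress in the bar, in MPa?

Free thermal elongation = αΔT L = 11.7×10⁻⁶ × 135 × 2000 = 3.159 mm.
The gap closes (δ_free > 1.3 mm) and the wall then resists a further 3.159 − 1.3 = 1.859 mm of expansion.
So σ = E(δ_free − g)/L = 30×10³ × 1.859/2000 = 27.88 MPa.

σ ≈ 27.9 MPa (compressive)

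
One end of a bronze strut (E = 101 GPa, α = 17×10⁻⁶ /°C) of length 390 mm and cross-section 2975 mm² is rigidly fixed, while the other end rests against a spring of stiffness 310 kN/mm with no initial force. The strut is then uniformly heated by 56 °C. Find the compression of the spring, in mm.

δ ≈ 0.265 mm

Free thermal expansion: δ_free = αΔT L = 17×10⁻⁶ × 56 × 390 = 0.3713 mm.
With a force P in the spring, the elastic change of the strut is PL/(AE) and that of the spring is P/k; compatibility requires their sum to equal δ_free.
So P = δ_free / [L/(AE) + 1/k] = 0.3713 / [ 390/(2975×101×10³) + 1/(310×10³) ].
P = 0.3713 / 4.524×10⁻⁶ = 82070 N.
Spring compression = P/k = 82070/(310×10³) = 0.2648 mm.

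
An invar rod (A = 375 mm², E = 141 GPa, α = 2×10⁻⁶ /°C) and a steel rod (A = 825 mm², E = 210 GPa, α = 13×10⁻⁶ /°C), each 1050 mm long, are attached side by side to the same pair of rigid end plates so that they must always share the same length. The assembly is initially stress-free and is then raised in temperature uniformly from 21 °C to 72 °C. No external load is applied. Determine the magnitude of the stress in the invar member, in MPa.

σ ≈ 60.6 MPa (tensile)

The steel has the larger α, so on heating it would change length more than the invar if both were free. The rigid plates force a common final length, so the steel is put into compression and the invar into tension, with equal and opposite forces P (no external load).
Compatibility of the two members (thermal + elastic change equal): (α₁ − α₂)ΔT = P·[1/(A₁E₁) + 1/(A₂E₂)].
|α₁ − α₂|·ΔT = 11×10⁻⁶ × 51 = 0.000561.
1/(A₁E₁) + 1/(A₂E₂) = 1/(375×141×10³) + 1/(825×210×10³) = 2.468×10⁻⁸ N⁻¹.
So P = 0.000561 / 2.468×10⁻⁸ = 22.73 kN.
σ_{invar} = P/A₁ = 22730/375 = 60.6 MPa, tensile.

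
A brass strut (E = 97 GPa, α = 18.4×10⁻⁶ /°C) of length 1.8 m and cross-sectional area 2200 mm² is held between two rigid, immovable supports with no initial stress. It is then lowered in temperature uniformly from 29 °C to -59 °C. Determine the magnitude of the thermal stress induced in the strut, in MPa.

σ ≈ 157 MPa (tensile)

With length fixed, the mechanical strain must cancel the thermal strain αΔT = 18.4×10⁻⁶ × 88 = 1619.2×10⁻⁶.
σ = EαΔT = 97×10³ × 18.4×10⁻⁶ × 88 = 157.1 MPa (tensile; the strut is trying to contract).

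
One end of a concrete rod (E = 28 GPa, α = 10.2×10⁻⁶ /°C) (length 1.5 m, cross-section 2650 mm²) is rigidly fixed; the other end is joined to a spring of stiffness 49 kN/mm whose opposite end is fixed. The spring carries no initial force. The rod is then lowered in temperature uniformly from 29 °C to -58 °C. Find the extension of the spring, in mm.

If the spring were absent the rod would shorten by αΔT L = 10.2×10⁻⁶ × 87 × 1500 = 1.331 mm.
With a force P in the spring, the elastic change of the rod is PL/(AE) and that of the spring is P/k; compatibility requires their sum to equal δ_free.
P [ L/(AE) + 1/k ] = δ_free → P [ 1500/(2650×28×10³) + 1/(49×10³) ] = 1.331.
P = 1.331 / 4.062×10⁻⁵ = 32770 N.
Spring extension = P/k = 32770/(49×10³) = 0.6687 mm.

δ ≈ 0.669 mm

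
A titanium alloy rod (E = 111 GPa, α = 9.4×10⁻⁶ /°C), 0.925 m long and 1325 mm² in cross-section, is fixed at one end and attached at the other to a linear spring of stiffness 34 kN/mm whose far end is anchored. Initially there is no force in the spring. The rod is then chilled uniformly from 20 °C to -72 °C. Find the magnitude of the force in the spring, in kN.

If the spring were absent the rod would shorten by αΔT L = 9.4×10⁻⁶ × 92 × 925 = 0.7999 mm.
With a force P in the spring, the elastic change of the rod is PL/(AE) and that of the spring is P/k; compatibility requires their sum to equal δ_free.
So P = δ_free / [L/(AE) + 1/k] = 0.7999 / [ 925/(1325×111×10³) + 1/(34×10³) ].
P = 0.7999 / 3.57×10⁻⁵ = 22410 N.

P ≈ 22.4 kN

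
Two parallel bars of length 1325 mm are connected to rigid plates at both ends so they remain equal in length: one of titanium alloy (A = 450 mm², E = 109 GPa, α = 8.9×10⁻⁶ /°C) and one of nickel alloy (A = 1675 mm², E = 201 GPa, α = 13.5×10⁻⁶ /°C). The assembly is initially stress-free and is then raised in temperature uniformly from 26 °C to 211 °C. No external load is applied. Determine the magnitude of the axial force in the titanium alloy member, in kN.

The nickel alloy has the larger α, so on heating it would change length more than the titanium alloy if both were free. The rigid plates force a common final length, so the nickel alloy is put into compression and the titanium alloy into tension, with equal and opposite forces P (no external load).
Setting the final lengths equal and cancelling L: (α₁ − α₂)ΔT = P/(A₁E₁) + P/(A₂E₂).
|α₁ − α₂|·ΔT = 4.6×10⁻⁶ × 185 = 0.000851.
1/(A₁E₁) + 1/(A₂E₂) = 1/(450×109×10³) + 1/(1675×201×10³) = 2.336×10⁻⁸ N⁻¹.
P = 0.000851 / 2.336×10⁻⁸ = 36430 N = 36.43 kN.

P ≈ 36.4 kN (tensile in the titanium alloy)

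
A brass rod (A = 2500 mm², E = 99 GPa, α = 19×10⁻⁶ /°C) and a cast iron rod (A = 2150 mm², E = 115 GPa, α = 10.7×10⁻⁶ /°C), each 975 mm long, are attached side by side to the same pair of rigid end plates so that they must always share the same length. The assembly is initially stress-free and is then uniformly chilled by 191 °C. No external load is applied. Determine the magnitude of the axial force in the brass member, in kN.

P ≈ 196 kN (tensile in the brass)

Equilibrium of a rigid end plate with no external load gives equal and opposite internal forces ±P in the two members. Since α_{brass} > α_{cast iron}, cooling drives the brass into tension and the cast iron into compression.
Equating the net (thermal + elastic) strains gives |α₁ − α₂|·ΔT = P·[1/(A₁E₁) + 1/(A₂E₂)].
|α₁ − α₂|·ΔT = 8.3×10⁻⁶ × 191 = 0.001585.
1/(A₁E₁) + 1/(A₂E₂) = 1/(2500×99×10³) + 1/(2150×115×10³) = 8.085×10⁻⁹ N⁻¹.
So P = 0.001585 / 8.085×10⁻⁹ = 196.1 kN.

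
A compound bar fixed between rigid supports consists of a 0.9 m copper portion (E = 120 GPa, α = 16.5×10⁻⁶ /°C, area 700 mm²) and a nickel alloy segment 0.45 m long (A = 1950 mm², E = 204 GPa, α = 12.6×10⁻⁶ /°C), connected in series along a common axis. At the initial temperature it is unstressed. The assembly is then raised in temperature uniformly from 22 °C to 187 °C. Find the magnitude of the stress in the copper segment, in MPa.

Free thermal expansion of the whole bar: Σ αᵢΔT Lᵢ = 16.5×10⁻⁶×165×900 + 12.6×10⁻⁶×165×450 = 3.386 mm.
The rigid supports impose zero overall length change; the single axial force P common to all segments must satisfy P Σ Lᵢ/(AᵢEᵢ) = δ_free.
The series flexibility is Σ Lᵢ/(AᵢEᵢ) = 900/(700×120×10³) + 450/(1950×204×10³) = 1.185×10⁻⁵ mm/N.
Hence P = δ_free / Σ(L/AE) = 3.386/1.185×10⁻⁵ = 285.8 kN (compressive).
σ_{copper} = P / A = 285800 / 700 = 408.3 MPa.

σ ≈ 408 MPa (compressive)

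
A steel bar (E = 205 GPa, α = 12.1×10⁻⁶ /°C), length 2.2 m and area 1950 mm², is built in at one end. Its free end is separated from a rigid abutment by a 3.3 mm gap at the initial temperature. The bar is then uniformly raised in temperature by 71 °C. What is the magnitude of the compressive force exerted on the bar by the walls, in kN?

P ≈ 0 kN

If the wall were absent the bar would grow by αΔT L = 12.1×10⁻⁶ × 71 × 2200 = 1.89 mm.
This is smaller than the 3.3 mm clearance, so the bar expands freely without reaching the stop — the stress is zero.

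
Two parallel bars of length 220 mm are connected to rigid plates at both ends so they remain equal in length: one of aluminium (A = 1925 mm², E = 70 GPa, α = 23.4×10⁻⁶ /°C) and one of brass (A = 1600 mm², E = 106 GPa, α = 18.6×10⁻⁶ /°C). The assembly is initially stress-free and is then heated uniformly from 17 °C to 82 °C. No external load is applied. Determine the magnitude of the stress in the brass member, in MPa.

Equilibrium of a rigid end plate with no external load gives equal and opposite internal forces ±P in the two members. Since α_{aluminium} > α_{brass}, heating drives the aluminium into compression and the brass into tension.
Setting the final lengths equal and cancelling L: (α₁ − α₂)ΔT = P/(A₁E₁) + P/(A₂E₂).
|α₁ − α₂|·ΔT = 4.8×10⁻⁶ × 65 = 0.000312.
1/(A₁E₁) + 1/(A₂E₂) = 1/(1925×70×10³) + 1/(1600×106×10³) = 1.332×10⁻⁸ N⁻¹.
P = 0.000312 / 1.332×10⁻⁸ = 23430 N = 23.43 kN.
σ_{brass} = P/A₂ = 23430/1600 = 14.64 MPa, tensile.

σ ≈ 14.6 MPa (tensile)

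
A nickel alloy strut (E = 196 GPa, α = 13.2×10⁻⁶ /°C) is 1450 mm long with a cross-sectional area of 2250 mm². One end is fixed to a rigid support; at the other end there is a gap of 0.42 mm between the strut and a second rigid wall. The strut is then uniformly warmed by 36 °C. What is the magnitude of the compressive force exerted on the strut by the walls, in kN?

P ≈ 81.8 kN

Unrestrained expansion: δ_free = αΔT L = 13.2×10⁻⁶ × 36 × 1450 = 0.689 mm.
The gap closes (δ_free > 0.42 mm) and the wall then resists a further 0.689 − 0.42 = 0.269 mm of expansion.
Compatibility: PL/(AE) = 0.269 mm, so σ = P/A = E × (0.269/1450) = 36.37 MPa.
P = σA = 36.37 × 2250 = 81.83 kN.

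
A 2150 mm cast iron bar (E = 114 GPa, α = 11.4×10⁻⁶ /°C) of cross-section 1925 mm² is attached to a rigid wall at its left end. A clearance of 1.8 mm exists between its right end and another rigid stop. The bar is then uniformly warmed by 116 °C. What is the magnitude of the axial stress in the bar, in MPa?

σ ≈ 55.3 MPa (compressive)

Unrestrained expansion: δ_free = αΔT L = 11.4×10⁻⁶ × 116 × 2150 = 2.843 mm.
The gap closes (δ_free > 1.8 mm) and the wall then resists a further 2.843 − 1.8 = 1.043 mm of expansion.
So σ = E(δ_free − g)/L = 114×10³ × 1.043/2150 = 55.31 MPa.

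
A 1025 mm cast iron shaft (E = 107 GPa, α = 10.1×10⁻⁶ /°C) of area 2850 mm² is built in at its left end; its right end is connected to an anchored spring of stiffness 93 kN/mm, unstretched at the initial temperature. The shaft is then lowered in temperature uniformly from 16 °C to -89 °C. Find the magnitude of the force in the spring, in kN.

Free thermal contraction: δ_free = αΔT L = 10.1×10⁻⁶ × 105 × 1025 = 1.087 mm.
With a force P in the spring, the elastic change of the shaft is PL/(AE) and that of the spring is P/k; compatibility requires their sum to equal δ_free.
So P = δ_free / [L/(AE) + 1/k] = 1.087 / [ 1025/(2850×107×10³) + 1/(93×10³) ].
P = 1.087 / 1.411×10⁻⁵ = 77020 N.

P ≈ 77 kN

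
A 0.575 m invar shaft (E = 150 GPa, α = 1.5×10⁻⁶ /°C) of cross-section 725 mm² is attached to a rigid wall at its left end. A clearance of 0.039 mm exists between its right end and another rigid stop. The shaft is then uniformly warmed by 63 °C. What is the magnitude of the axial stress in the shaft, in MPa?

σ ≈ 4 MPa (compressive)

If the wall were absent the shaft would grow by αΔT L = 1.5×10⁻⁶ × 63 × 575 = 0.05434 mm.
This exceeds the 0.039 mm gap, so the wall pushes back. The portion of expansion that must be recovered elastically is δ_free − gap = 0.05434 − 0.039 = 0.01534 mm.
So σ = E(δ_free − g)/L = 150×10³ × 0.01534/575 = 4.001 MPa.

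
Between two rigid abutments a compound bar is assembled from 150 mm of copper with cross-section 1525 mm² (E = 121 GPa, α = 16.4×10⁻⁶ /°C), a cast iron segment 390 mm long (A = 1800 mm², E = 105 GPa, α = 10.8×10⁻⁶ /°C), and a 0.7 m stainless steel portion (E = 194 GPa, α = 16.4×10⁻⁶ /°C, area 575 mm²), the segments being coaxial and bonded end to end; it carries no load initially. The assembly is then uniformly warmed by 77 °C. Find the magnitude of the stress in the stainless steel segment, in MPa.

If the supports were absent, the total length change would be Σ αᵢΔT Lᵢ = 16.4×10⁻⁶×77×150 + 10.8×10⁻⁶×77×390 + 16.4×10⁻⁶×77×700 = 1.398 mm.
The rigid supports impose zero overall length change; the single axial force P common to all segments must satisfy P Σ Lᵢ/(AᵢEᵢ) = δ_free.
The series flexibility is Σ Lᵢ/(AᵢEᵢ) = 150/(1525×121×10³) + 390/(1800×105×10³) + 700/(575×194×10³) = 9.152×10⁻⁶ mm/N.
P = 1.398 / 9.152×10⁻⁶ = 152700 N = 152.7 kN, compressive.
σ_{stainless steel} = P / A = 152700 / 575 = 265.6 MPa.

σ ≈ 266 MPa (compressive)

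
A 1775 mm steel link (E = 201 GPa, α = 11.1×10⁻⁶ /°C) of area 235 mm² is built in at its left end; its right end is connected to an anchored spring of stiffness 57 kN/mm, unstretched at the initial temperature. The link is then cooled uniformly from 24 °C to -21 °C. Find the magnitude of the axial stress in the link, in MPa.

σ ≈ 68.4 MPa (tensile)

The unrestrained thermal change is αΔT L = 11.1×10⁻⁶ × 45 × 1775 = 0.8866 mm.
With a force P in the spring, the elastic change of the link is PL/(AE) and that of the spring is P/k; compatibility requires their sum to equal δ_free.
So P = δ_free / [L/(AE) + 1/k] = 0.8866 / [ 1775/(235×201×10³) + 1/(57×10³) ].
P = 0.8866 / 5.512×10⁻⁵ = 16080 N.
σ = P/A = 16080/235 = 68.44 MPa.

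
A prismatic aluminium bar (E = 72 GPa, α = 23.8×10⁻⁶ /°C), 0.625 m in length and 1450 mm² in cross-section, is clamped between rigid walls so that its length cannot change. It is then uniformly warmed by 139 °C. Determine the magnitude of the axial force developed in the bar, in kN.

P ≈ 345 kN (compressive)

With zero net strain, σ = E·αΔT = 72 GPa × 23.8×10⁻⁶ × 139 = 238.2 MPa.
Then P = σA = 238.2 × 1450 mm² = 345.4 kN, compressive.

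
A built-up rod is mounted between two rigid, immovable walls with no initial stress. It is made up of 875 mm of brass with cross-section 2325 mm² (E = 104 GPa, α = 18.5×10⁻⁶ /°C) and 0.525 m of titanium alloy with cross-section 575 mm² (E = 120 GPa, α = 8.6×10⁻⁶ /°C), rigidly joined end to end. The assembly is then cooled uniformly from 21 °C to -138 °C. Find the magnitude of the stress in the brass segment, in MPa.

Free thermal contraction of the whole bar: Σ αᵢΔT Lᵢ = 18.5×10⁻⁶×159×875 + 8.6×10⁻⁶×159×525 = 3.292 mm.
Since the ends are fixed, an axial force P builds up, equal in every segment, with P · Σ Lᵢ/(AᵢEᵢ) = δ_free.
The series flexibility is Σ Lᵢ/(AᵢEᵢ) = 875/(2325×104×10³) + 525/(575×120×10³) = 1.123×10⁻⁵ mm/N.
P = 3.292 / 1.123×10⁻⁵ = 293200 N = 293.2 kN, tensile.
σ_{brass} = P / A = 293200 / 2325 = 126.1 MPa.

σ ≈ 126 MPa (tensile)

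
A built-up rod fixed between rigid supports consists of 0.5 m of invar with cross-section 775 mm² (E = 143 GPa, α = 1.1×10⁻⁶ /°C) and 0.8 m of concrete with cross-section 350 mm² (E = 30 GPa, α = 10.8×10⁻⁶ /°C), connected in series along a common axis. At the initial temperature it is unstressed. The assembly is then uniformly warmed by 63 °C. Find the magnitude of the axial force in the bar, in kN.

With the walls removed the bar would change length by δ_free = Σ αᵢΔT Lᵢ = 1.1×10⁻⁶×63×500 + 10.8×10⁻⁶×63×800 = 0.579 mm.
The rigid supports impose zero overall length change; the single axial force P common to all segments must satisfy P Σ Lᵢ/(AᵢEᵢ) = δ_free.
The series flexibility is Σ Lᵢ/(AᵢEᵢ) = 500/(775×143×10³) + 800/(350×30×10³) = 8.07×10⁻⁵ mm/N.
P = 0.579 / 8.07×10⁻⁵ = 7174 N = 7.174 kN, compressive.

P ≈ 7.17 kN (compressive)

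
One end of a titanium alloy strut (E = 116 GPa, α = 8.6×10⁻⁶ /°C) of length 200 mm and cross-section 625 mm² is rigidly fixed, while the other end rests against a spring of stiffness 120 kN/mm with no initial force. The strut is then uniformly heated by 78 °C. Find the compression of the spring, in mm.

δ ≈ 0.101 mm

The unrestrained thermal change is αΔT L = 8.6×10⁻⁶ × 78 × 200 = 0.1342 mm.
Let P be the compressive force at the spring. The strut shortens elastically by PL/(AE) and the spring compresses by P/k; together these equal δ_free.
So P = δ_free / [L/(AE) + 1/k] = 0.1342 / [ 200/(625×116×10³) + 1/(120×10³) ].
P = 0.1342 / 1.109×10⁻⁵ = 12100 N.
Spring compression = P/k = 12100/(120×10³) = 0.1008 mm.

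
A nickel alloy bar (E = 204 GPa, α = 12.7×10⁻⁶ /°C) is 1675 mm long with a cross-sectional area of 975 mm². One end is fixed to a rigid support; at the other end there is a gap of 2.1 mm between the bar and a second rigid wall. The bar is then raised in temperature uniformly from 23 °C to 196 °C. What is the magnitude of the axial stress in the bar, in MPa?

Unrestrained expansion: δ_free = αΔT L = 12.7×10⁻⁶ × 173 × 1675 = 3.68 mm.
After closing the 2.1 mm clearance, 3.68 − 2.1 = 1.58 mm of expansion remains to be suppressed by the wall.
Compatibility: PL/(AE) = 1.58 mm, so σ = P/A = E × (1.58/1675) = 192.4 MPa.

σ ≈ 192 MPa (compressive)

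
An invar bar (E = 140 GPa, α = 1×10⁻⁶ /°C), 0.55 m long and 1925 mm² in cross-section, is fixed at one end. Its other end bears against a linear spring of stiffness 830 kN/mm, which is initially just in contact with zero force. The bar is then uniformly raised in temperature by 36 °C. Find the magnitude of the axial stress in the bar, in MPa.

The unrestrained thermal change is αΔT L = 1×10⁻⁶ × 36 × 550 = 0.0198 mm.
Let P be the compressive force at the spring. The bar shortens elastically by PL/(AE) and the spring compresses by P/k; together these equal δ_free.
So P = δ_free / [L/(AE) + 1/k] = 0.0198 / [ 550/(1925×140×10³) + 1/(830×10³) ].
P = 0.0198 / 3.246×10⁻⁶ = 6100 N.
σ = P/A = 6100/1925 = 3.169 MPa.

σ ≈ 3.17 MPa (compressive)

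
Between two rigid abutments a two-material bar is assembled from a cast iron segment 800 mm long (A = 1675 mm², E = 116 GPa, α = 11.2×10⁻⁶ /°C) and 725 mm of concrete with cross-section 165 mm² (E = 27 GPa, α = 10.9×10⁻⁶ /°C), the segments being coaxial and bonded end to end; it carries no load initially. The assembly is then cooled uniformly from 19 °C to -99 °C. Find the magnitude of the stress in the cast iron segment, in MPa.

σ ≈ 7.12 MPa (tensile)

Free thermal contraction of the whole bar: Σ αᵢΔT Lᵢ = 11.2×10⁻⁶×118×800 + 10.9×10⁻⁶×118×725 = 1.99 mm.
The walls prevent any net length change, so an axial force P (same in every segment) develops. Compatibility: P · Σ Lᵢ/(AᵢEᵢ) = δ_free.
Σ Lᵢ/(AᵢEᵢ) = 800/(1675×116×10³) + 725/(165×27×10³) = 0.0001669 mm/N.
So P = 1.99 / 0.0001669 = 11.93 kN, tensile.
σ_{cast iron} = P / A = 11930 / 1675 = 7.119 MPa.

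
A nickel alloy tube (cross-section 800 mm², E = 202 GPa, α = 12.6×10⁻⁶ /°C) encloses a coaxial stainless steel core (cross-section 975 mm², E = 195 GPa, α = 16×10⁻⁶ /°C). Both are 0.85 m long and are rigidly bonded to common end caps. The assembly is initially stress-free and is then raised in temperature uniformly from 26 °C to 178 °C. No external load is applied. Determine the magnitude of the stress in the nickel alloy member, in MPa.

σ ≈ 56.4 MPa (tensile)

Both members must finish at the same length. With the larger α, the stainless steel tends to over-expand; the plates restrain it, putting the stainless steel in compression and the nickel alloy in tension. With no external load the two internal forces are equal and opposite, magnitude P.
Setting the final lengths equal and cancelling L: (α₁ − α₂)ΔT = P/(A₁E₁) + P/(A₂E₂).
|α₁ − α₂|·ΔT = 3.4×10⁻⁶ × 152 = 0.0005168.
1/(A₁E₁) + 1/(A₂E₂) = 1/(800×202×10³) + 1/(975×195×10³) = 1.145×10⁻⁸ N⁻¹.
So P = 0.0005168 / 1.145×10⁻⁸ = 45.14 kN.
σ_{nickel alloy} = P/A₁ = 45140/800 = 56.43 MPa, tensile.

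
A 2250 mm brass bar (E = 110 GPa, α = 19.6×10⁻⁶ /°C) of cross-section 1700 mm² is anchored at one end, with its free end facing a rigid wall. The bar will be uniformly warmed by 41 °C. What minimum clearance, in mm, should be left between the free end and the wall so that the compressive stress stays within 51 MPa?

g ≈ 0.765 mm

Free expansion if unrestrained: δ_free = αΔT L = 19.6×10⁻⁶ × 41 × 2250 = 1.808 mm.
At the allowable stress the elastic shortening the wall may impose is σL/E = 51 × 2250 / (110×10³) = 1.043 mm.
The gap must absorb the remainder: g_min = 1.808 − 1.043 = 0.7649 mm.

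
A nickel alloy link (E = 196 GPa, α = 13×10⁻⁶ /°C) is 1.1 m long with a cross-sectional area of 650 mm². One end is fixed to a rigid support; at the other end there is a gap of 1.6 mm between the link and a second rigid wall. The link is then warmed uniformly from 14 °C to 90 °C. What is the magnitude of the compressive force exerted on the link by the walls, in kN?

Unrestrained expansion: δ_free = αΔT L = 13×10⁻⁶ × 76 × 1100 = 1.087 mm.
This is smaller than the 1.6 mm clearance, so the link expands freely without reaching the stop — the stress is zero.

P ≈ 0 kN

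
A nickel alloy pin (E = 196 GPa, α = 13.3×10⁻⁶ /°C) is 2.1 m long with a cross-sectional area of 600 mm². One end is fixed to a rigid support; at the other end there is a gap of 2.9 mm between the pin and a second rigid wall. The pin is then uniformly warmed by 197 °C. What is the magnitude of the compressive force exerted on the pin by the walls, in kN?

P ≈ 146 kN

If the wall were absent the pin would grow by αΔT L = 13.3×10⁻⁶ × 197 × 2100 = 5.502 mm.
After closing the 2.9 mm clearance, 5.502 − 2.9 = 2.602 mm of expansion remains to be suppressed by the wall.
That suppressed elongation corresponds to σ = E·Δ/L = 196×10³ × 2.602/2100 = 242.9 MPa.
Force on the wall = σA = 242.9 × 600 mm² = 145.7 kN.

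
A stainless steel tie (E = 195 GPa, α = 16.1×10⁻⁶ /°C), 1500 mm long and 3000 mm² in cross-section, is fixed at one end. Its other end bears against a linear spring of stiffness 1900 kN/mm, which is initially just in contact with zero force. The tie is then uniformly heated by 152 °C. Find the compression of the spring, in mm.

If the spring were absent the tie would lengthen by αΔT L = 16.1×10⁻⁶ × 152 × 1500 = 3.671 mm.
Let P be the compressive force at the spring. The tie shortens elastically by PL/(AE) and the spring compresses by P/k; together these equal δ_free.
P [ L/(AE) + 1/k ] = δ_free → P [ 1500/(3000×195×10³) + 1/(1900×10³) ] = 3.671.
P = 3.671 / 3.09×10⁻⁶ = 1.188×10⁶ N.
Spring compression = P/k = 1.188×10⁶/(1900×10³) = 0.6252 mm.

δ ≈ 0.625 mm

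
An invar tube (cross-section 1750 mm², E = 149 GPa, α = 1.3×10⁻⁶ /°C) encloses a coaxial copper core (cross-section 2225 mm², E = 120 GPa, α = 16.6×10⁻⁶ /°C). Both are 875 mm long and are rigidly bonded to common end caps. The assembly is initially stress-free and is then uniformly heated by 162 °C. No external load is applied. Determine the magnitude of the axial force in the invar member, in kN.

Equilibrium of a rigid end plate with no external load gives equal and opposite internal forces ±P in the two members. Since α_{copper} > α_{invar}, heating drives the copper into compression and the invar into tension.
Compatibility of the two members (thermal + elastic change equal): (α₁ − α₂)ΔT = P·[1/(A₁E₁) + 1/(A₂E₂)].
|α₁ − α₂|·ΔT = 15.3×10⁻⁶ × 162 = 0.002479.
1/(A₁E₁) + 1/(A₂E₂) = 1/(1750×149×10³) + 1/(2225×120×10³) = 7.58×10⁻⁹ N⁻¹.
P = 0.002479 / 7.58×10⁻⁹ = 327000 N = 327 kN.

P ≈ 327 kN (tensile in the invar)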